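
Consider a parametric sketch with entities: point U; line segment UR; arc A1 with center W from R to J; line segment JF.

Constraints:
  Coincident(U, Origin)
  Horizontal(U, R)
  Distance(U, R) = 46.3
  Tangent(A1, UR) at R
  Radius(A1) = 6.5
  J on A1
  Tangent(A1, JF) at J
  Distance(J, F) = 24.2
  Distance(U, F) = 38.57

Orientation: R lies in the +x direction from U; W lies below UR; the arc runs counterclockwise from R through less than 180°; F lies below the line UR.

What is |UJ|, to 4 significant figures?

40.68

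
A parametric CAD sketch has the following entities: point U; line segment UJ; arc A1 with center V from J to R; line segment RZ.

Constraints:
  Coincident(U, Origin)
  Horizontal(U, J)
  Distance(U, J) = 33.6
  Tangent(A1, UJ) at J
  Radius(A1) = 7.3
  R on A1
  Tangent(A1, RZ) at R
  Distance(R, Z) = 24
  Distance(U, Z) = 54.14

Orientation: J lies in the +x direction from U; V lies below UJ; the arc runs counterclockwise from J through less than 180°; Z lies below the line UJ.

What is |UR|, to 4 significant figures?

31.06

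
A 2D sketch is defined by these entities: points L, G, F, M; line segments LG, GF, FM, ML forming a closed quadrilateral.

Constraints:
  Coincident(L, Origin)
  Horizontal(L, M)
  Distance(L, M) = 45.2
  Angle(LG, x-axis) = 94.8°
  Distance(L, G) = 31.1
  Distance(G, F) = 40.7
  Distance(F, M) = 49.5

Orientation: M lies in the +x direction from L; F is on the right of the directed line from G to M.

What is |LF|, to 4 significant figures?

10.26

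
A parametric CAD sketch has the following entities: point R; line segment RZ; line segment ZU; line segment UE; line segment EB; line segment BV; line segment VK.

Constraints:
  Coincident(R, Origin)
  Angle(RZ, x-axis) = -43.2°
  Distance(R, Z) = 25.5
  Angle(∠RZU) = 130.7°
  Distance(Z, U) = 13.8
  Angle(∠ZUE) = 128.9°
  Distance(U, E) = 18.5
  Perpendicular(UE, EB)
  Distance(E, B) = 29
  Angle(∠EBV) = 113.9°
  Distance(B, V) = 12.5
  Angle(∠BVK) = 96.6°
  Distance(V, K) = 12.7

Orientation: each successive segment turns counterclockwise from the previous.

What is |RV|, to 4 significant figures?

11.27

The perpendicularity gives EB at right angles to UE, so EB runs at 147.2°; with |EB| = 29.0, B = (17.96, 15.27). ∠EBV = 113.9° gives BV at -146.7° from the x-axis; with |BV| = 12.5, V = (7.508, 8.408). Then |RV| = |V − R| = 11.27.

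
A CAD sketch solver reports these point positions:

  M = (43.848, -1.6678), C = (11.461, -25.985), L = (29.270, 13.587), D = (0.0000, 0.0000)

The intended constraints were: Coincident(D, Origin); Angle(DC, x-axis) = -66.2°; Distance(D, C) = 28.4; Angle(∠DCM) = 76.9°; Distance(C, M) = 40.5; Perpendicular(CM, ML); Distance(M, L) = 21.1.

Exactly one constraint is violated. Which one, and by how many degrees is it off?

Perpendicular(CM, ML) — off by 6.80°.

D = (0.00, 0.00) ✓; DC at -66.20° ✓; |DC| = 28.40 ✓; ∠DCM = 76.90° ✓; |CM| = 40.50 ✓; ∠(CM, ML) = 96.80° ✗; |ML| = 21.10 ✓.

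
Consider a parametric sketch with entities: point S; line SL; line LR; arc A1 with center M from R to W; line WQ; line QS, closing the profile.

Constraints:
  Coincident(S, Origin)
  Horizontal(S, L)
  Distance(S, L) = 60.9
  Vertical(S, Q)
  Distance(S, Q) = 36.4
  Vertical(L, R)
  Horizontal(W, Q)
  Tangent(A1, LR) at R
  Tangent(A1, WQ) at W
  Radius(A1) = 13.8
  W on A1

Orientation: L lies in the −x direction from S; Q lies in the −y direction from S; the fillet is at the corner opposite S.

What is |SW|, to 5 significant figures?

59.526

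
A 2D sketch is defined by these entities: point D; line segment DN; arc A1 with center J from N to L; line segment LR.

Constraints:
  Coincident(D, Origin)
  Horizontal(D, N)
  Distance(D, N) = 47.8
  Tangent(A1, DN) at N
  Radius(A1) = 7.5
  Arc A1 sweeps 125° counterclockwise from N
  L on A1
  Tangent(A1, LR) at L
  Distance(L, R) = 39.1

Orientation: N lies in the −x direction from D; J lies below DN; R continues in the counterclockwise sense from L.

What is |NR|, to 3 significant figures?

46.8

D is at the origin; D and N share the same y with |DN| = 47.8 and N on the −x side, so N = (-47.8, 0.00). A1 meets DN tangentially, so JN is at right angles to DN, so J = N + (0, -7.5) = (-47.8, -7.50). On A1, N sits at bearing 90° from J; a 125° counterclockwise sweep puts L at bearing 215°, so L = J + 7.5·(cos 215°, sin 215°) = (-53.9, -11.8). The tangent condition forces JL to be normal to LR, so LR runs along (−sin 215°, cos 215°); with |LR| = 39.1, R = (-31.5, -43.8). Then |NR| = |R − N| = 46.8.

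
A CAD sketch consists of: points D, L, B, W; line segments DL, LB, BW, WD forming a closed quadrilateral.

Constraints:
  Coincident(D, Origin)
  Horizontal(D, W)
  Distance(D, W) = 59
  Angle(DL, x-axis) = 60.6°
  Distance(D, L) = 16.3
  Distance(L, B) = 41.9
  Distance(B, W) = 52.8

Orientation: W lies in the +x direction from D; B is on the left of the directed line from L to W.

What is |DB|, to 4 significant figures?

58.03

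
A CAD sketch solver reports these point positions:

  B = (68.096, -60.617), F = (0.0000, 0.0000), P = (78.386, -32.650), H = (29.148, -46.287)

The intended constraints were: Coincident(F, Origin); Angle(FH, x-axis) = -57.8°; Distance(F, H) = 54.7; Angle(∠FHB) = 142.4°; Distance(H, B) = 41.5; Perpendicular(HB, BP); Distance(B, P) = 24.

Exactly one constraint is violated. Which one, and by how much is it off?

Distance(B, P) = 24 — off by 5.80.

F = (0.00, 0.00) ✓; FH at -57.80° ✓; |FH| = 54.70 ✓; ∠FHB = 142.4° ✓; |HB| = 41.50 ✓; ∠(HB, BP) = 90.00° ✓; |BP| = 29.80 ✗.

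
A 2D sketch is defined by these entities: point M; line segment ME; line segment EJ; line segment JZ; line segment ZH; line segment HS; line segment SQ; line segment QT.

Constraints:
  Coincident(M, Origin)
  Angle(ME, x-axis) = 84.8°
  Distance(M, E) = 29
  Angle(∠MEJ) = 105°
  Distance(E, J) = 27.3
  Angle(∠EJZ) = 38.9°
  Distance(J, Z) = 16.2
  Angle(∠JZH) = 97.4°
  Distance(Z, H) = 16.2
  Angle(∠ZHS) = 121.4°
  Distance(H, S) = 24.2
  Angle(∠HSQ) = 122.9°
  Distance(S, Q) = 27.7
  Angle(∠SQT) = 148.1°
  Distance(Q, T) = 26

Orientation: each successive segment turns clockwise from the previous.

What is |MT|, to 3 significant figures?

88.2

M is at the origin; ME runs at 84.8° with length 29.0, so E = (2.63, 28.9). ∠MEJ = 105.0° gives EJ at 9.80° from the x-axis; with |EJ| = 27.3, J = (29.5, 33.5). ∠EJZ = 38.9° gives JZ at -131° from the x-axis; with |JZ| = 16.2, Z = (18.8, 21.4). ∠JZH = 97.4° gives ZH at 146° from the x-axis; with |ZH| = 16.2, H = (5.39, 30.4). ∠ZHS = 121.4° gives HS at 87.5° from the x-axis; with |HS| = 24.2, S = (6.45, 54.6). ∠HSQ = 122.9° gives SQ at 30.4° from the x-axis; with |SQ| = 27.7, Q = (30.3, 68.6). ∠SQT = 148.1° gives QT at -1.50° from the x-axis; with |QT| = 26.0, T = (56.3, 67.9). Then |MT| = |T − M| = 88.2.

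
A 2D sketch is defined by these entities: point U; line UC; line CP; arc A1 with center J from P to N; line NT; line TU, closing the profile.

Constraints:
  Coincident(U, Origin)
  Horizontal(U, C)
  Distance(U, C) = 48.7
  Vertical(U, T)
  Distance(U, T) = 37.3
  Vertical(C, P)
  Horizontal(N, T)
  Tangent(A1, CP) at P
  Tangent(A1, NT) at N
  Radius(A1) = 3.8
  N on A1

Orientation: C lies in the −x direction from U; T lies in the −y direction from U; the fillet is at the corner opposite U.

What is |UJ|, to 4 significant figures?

56.02

UT is vertical with |UT| = 37.3 and T on the −y side, so T = (0.000, -37.30). The virtual corner opposite U is at (-48.70, -37.30). Tangency of A1 to CP means the radius JP is perpendicular to CP and A1 meets NT tangentially, so JN is at right angles to NT, with radius 3.8, so the center J sits 3.8 in from both sides at J = (-44.90, -33.50). Then |UJ| = |J − U| = 56.02.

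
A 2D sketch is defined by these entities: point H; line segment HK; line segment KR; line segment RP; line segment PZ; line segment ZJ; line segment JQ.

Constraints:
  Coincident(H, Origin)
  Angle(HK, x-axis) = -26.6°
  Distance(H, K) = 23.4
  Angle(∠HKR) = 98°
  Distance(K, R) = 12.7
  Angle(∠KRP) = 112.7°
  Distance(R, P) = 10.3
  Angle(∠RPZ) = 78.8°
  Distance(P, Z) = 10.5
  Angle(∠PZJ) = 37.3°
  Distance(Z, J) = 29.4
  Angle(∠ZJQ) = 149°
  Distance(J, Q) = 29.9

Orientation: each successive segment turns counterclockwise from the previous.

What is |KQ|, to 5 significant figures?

57.676

H is at the origin; HK runs at -26.6° with length 23.4, so K = (20.923, -10.478). ∠HKR = 98.0° gives KR at 55.400° from the x-axis; with |KR| = 12.7, R = (28.135, -0.023731). ∠KRP = 112.7° gives RP at 122.70° from the x-axis; with |RP| = 10.3, P = (22.570, 8.6438). ∠RPZ = 78.8° gives PZ at -136.10° from the x-axis; with |PZ| = 10.5, Z = (15.005, 1.3631). ∠PZJ = 37.3° gives ZJ at 6.6000° from the x-axis; with |ZJ| = 29.4, J = (44.210, 4.7423). ∠ZJQ = 149.0° gives JQ at 37.600° from the x-axis; with |JQ| = 29.9, Q = (67.899, 22.986). Then |KQ| = |Q − K| = 57.676.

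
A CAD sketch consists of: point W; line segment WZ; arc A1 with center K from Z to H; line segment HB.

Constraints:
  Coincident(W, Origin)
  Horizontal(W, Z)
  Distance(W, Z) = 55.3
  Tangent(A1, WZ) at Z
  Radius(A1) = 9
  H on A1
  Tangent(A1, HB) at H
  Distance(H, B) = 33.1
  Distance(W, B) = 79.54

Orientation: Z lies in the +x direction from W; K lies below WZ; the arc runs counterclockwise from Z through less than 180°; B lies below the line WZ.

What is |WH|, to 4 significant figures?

50.29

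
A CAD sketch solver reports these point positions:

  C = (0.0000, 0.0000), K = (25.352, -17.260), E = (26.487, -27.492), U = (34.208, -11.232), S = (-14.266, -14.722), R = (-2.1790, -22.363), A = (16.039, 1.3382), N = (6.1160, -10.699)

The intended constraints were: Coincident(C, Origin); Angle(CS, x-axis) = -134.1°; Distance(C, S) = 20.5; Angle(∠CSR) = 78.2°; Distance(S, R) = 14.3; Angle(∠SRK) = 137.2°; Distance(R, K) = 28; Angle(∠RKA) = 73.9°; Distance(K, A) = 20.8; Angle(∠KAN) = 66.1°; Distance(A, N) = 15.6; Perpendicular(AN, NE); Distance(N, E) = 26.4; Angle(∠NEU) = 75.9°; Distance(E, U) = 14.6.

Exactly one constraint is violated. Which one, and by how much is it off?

Distance(E, U) = 14.6 — off by 3.40.

C = (0.00, 0.00) ✓; CS at -134.1° ✓; |CS| = 20.50 ✓; ∠CSR = 78.20° ✓; |SR| = 14.30 ✓; ∠SRK = 137.2° ✓; |RK| = 28.00 ✓; ∠RKA = 73.90° ✓; |KA| = 20.80 ✓; ∠KAN = 66.10° ✓; |AN| = 15.60 ✓; ∠(AN, NE) = 90.00° ✓; |NE| = 26.40 ✓; ∠NEU = 75.90° ✓; |EU| = 18.00 ✗.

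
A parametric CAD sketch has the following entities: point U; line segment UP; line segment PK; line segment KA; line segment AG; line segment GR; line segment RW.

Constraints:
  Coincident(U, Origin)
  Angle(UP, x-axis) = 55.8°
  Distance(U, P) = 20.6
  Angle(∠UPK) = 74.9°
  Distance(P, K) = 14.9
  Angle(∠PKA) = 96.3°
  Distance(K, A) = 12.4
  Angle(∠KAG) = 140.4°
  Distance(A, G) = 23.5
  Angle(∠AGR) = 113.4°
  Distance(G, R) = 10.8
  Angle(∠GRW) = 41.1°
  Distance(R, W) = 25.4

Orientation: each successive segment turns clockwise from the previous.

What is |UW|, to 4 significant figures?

9.543

∠AGR = 113.4° gives GR at 120.8° from the x-axis; with |GR| = 10.8, R = (-16.00, 2.923). ∠GRW = 41.1° gives RW at -18.10° from the x-axis; with |RW| = 25.4, W = (8.147, -4.968). Then |UW| = |W − U| = 9.543.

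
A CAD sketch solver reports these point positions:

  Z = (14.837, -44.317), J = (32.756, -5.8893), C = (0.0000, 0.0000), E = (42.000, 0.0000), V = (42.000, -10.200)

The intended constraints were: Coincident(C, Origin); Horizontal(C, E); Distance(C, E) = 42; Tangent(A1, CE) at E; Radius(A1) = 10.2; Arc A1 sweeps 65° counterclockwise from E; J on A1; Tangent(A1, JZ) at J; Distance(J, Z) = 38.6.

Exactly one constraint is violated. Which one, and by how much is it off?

Distance(J, Z) = 38.6 — off by 3.80.

C = (0.00, 0.00) ✓; C.y = 0.00, E.y = 0.00 ✓; |CE| = 42.00 ✓; ∠(VE, EC) = 90.00° ✓; |VE| = 10.20 ✓; bearing(V→J) − bearing(V→E) = 65.00° ✓; |VJ| = 10.20 ✓; ∠(VJ, JZ) = 90.00° ✓; |JZ| = 42.40 ✗.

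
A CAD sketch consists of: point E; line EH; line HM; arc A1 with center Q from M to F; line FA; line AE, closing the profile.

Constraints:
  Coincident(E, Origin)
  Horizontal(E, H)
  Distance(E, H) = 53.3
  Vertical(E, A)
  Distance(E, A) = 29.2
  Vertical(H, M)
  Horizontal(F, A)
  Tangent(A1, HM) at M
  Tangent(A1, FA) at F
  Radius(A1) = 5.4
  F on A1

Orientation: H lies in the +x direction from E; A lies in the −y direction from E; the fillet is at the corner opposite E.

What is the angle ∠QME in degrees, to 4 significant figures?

24.06°

E is at the origin; EH is horizontal with |EH| = 53.3 and H on the +x side, so H = (53.30, 0.000). E and A share the same x with |EA| = 29.2 and A on the −y side, so A = (0.000, -29.20). The virtual corner opposite E is at (53.30, -29.20). A1 meets HM tangentially, so QM is at right angles to HM and A1 meets FA tangentially, so QF is at right angles to FA, with radius 5.4, so the center Q sits 5.4 in from both sides at Q = (47.90, -23.80). That places the tangent points at M = (53.30, -23.80) on HM and F = (47.90, -29.20) on FA. Then cos ∠QME = MQ·ME / (|MQ||ME|), giving 24.06°.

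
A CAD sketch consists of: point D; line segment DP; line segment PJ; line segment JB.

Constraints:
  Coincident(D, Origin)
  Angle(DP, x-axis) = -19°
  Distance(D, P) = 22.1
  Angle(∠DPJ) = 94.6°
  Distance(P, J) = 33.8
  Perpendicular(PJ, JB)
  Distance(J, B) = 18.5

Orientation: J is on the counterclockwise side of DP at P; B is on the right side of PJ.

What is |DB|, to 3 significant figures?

53.9

D is at the origin; DP runs at -19.0° with length 22.1, so P = 22.1·(cos -19.0°, sin -19.0°) = (20.9, -7.20). ∠DPJ = 94.6°, so PJ runs at -19.0° + (180° − 94.6°) = 66.4° from the x-axis; with |PJ| = 33.8, J = P + 33.8·(cos 66.4°, sin 66.4°) = (34.4, 23.8). PJ ⟂ JB; with |JB| = 18.5 on the right of PJ, B = J + 18.5·(0.916, -0.400) = (51.4, 16.4). Then |DB| = |B − D| = 53.9.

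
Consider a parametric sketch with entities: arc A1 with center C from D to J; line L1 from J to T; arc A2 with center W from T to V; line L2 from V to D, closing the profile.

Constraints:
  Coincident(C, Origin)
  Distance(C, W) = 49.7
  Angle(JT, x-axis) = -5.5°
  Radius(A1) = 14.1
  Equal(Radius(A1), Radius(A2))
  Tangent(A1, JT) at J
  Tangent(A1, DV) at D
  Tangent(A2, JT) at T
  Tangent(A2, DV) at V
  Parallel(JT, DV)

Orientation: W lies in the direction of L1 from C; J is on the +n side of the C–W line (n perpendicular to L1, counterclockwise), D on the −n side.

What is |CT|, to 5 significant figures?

51.661

The slot axis is L1's direction at -5.5°, so u = (cos -5.5°, sin -5.5°) = (0.99540, -0.095846) and n = (−sin -5.5°, cos -5.5°) = (0.095846, 0.99540). C is at the origin and W lies 49.7 along u from C, so W = 49.7·u = (49.471, -4.7635). Tangency of A1 to both parallel lines with radius 14.1 puts J and D at C ± 14.1·n: J = (1.3514, 14.035), D = (-1.3514, -14.035). Equal radii place T and V the same way about W: T = W + 14.1·n = (50.823, 9.2716), V = W − 14.1·n = (48.120, -18.799). Then |CT| = |T − C| = 51.661.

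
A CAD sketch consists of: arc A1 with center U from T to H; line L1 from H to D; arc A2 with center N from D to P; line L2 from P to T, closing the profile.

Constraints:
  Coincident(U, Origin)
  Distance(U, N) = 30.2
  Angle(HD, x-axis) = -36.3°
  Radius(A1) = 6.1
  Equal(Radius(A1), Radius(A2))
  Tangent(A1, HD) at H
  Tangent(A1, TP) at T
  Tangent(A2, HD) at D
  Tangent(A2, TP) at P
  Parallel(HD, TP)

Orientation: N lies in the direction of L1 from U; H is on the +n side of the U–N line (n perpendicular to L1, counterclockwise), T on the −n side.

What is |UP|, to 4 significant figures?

30.81

The slot axis is L1's direction at -36.3°, so u = (cos -36.3°, sin -36.3°) = (0.8059, -0.5920) and n = (−sin -36.3°, cos -36.3°) = (0.5920, 0.8059). U is at the origin and N lies 30.2 along u from U, so N = 30.2·u = (24.34, -17.88). Tangency of A1 to both parallel lines with radius 6.1 puts H and T at U ± 6.1·n: H = (3.611, 4.916), T = (-3.611, -4.916). Equal radii place D and P the same way about N: D = N + 6.1·n = (27.95, -12.96), P = N − 6.1·n = (20.73, -22.79). Then |UP| = |P − U| = 30.81.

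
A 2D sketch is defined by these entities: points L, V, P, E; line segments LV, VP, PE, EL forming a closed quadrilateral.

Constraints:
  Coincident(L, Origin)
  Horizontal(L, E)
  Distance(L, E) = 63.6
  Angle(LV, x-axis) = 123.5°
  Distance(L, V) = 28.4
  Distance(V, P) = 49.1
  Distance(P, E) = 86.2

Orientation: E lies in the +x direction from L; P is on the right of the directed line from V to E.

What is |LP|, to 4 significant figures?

31.53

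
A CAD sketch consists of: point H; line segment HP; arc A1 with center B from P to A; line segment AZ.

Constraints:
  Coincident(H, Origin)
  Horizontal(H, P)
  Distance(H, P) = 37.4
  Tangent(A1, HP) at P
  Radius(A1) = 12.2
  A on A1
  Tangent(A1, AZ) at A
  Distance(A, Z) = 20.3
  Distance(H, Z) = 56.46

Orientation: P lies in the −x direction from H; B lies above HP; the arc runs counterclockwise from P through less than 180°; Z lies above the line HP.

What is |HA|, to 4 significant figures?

36.22

H is at the origin; H and P share the same y with |HP| = 37.4 and P on the −x side, so P = (-37.40, 0.000). The tangent condition forces BP to be normal to HP, so B = P + (0, 12.2) = (-37.40, 12.20). Since BA ⟂ AZ (tangency), |BZ| = √(12.2² + 20.3²) = 23.68 regardless of where A sits on A1. So Z lies on both circle(H, 56.46) and circle(B, 23.68); the above-HP intersection is Z = (-44.45, 34.81). A is the foot of the tangent from Z: A = (-29.29, 21.31).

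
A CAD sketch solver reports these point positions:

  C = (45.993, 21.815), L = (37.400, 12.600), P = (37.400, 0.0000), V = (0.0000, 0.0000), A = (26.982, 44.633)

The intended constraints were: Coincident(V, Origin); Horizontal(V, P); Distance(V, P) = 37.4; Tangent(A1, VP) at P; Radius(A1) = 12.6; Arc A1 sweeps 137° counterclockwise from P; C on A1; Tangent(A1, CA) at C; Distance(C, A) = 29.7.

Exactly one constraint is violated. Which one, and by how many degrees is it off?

Tangent(A1, CA) at C — off by 7.20°.

V = (0.00, 0.00) ✓; V.y = 0.00, P.y = 0.00 ✓; |VP| = 37.40 ✓; ∠(LP, PV) = 90.00° ✓; |LP| = 12.60 ✓; bearing(L→C) − bearing(L→P) = 137.0° ✓; |LC| = 12.60 ✓; ∠(LC, CA) = 97.20° ✗; |CA| = 29.70 ✓.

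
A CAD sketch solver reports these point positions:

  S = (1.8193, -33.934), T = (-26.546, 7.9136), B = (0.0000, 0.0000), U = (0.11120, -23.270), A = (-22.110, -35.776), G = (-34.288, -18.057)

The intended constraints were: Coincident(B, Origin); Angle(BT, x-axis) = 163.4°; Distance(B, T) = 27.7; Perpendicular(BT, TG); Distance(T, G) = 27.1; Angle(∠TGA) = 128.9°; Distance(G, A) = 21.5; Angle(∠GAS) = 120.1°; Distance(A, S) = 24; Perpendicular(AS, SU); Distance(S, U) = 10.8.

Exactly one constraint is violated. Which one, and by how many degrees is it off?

Perpendicular(AS, SU) — off by 4.70°.

B = (0.00, 0.00) ✓; BT at 163.4° ✓; |BT| = 27.70 ✓; ∠(BT, TG) = 90.00° ✓; |TG| = 27.10 ✓; ∠TGA = 128.9° ✓; |GA| = 21.50 ✓; ∠GAS = 120.1° ✓; |AS| = 24.00 ✓; ∠(AS, SU) = 94.70° ✗; |SU| = 10.80 ✓.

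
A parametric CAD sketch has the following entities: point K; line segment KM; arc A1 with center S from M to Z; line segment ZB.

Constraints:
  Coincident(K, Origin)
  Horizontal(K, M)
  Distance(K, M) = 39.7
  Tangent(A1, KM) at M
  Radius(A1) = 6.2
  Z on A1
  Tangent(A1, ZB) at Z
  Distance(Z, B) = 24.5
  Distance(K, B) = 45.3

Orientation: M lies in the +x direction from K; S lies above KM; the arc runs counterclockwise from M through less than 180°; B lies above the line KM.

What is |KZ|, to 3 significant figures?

46.1

Checks: |SZ| = 6.200 ✓; ∠(SZ, ZB) = 90.00° ✓; |ZB| = 24.50 ✓; |KB| = 45.30 ✓.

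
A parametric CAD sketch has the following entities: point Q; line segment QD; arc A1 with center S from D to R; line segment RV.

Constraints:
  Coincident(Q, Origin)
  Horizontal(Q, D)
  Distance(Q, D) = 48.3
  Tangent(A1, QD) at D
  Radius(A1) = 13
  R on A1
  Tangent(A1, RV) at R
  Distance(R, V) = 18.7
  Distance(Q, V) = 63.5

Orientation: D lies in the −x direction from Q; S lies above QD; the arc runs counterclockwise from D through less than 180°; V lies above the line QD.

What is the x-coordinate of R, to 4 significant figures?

-39.29

Checks: |SD| = 13.00 ✓; |SR| = 13.00 ✓; ∠(SR, RV) = 90.00° ✓; |RV| = 18.70 ✓; |QV| = 63.50 ✓.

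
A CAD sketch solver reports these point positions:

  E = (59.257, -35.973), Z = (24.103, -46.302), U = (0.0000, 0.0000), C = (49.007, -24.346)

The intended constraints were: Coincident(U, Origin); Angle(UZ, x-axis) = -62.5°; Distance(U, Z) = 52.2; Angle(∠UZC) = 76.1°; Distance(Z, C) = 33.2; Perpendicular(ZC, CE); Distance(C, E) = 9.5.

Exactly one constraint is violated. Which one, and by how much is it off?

Distance(C, E) = 9.5 — off by 6.00.

U = (0.00, 0.00) ✓; UZ at -62.50° ✓; |UZ| = 52.20 ✓; ∠UZC = 76.10° ✓; |ZC| = 33.20 ✓; ∠(ZC, CE) = 90.00° ✓; |CE| = 15.50 ✗.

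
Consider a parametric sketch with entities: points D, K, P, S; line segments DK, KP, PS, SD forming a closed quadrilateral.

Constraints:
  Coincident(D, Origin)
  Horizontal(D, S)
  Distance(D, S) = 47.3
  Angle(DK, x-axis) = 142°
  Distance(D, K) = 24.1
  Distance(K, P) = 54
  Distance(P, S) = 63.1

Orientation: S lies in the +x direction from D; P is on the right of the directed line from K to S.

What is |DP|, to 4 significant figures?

37.19

Checks: |KP| = 54.00 ✓; |PS| = 63.10 ✓.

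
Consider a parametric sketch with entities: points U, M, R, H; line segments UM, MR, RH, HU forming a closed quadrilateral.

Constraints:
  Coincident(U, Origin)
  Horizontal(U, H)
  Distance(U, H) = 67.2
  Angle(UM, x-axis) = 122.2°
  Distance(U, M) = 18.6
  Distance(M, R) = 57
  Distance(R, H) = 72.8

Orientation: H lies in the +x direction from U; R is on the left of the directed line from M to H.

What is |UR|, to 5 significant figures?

65.398

U is at the origin; U and H share the same y with |UH| = 67.2 and H in +x, so H = (67.2, 0). UM runs at 122.2° with |UM| = 18.6, so M = (-9.9115, 15.739). R is determined by |MR| = 57.0 and |RH| = 72.8 together: it lies at the intersection of circle(M, 57.0) and circle(H, 72.8). With |MH| = 78.701, the foot of the radical line on MH is 26.321 from M and the perpendicular offset is √(57.0² − 26.321²) = 50.559. Taking the left-of-MH solution: R = (25.989, 60.013).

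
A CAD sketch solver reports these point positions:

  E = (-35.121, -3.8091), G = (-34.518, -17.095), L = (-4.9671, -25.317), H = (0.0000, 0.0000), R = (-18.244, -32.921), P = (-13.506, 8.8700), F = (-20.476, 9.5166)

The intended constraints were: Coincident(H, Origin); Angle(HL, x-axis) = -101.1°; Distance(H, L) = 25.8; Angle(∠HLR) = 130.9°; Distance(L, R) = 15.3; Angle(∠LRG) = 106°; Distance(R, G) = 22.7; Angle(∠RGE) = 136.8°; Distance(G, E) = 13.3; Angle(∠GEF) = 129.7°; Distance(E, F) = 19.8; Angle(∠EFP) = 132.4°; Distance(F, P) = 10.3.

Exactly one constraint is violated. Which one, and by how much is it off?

Distance(F, P) = 10.3 — off by 3.30.

H = (0.00, 0.00) ✓; HL at -101.1° ✓; |HL| = 25.80 ✓; ∠HLR = 130.9° ✓; |LR| = 15.30 ✓; ∠LRG = 106.0° ✓; |RG| = 22.70 ✓; ∠RGE = 136.8° ✓; |GE| = 13.30 ✓; ∠GEF = 129.7° ✓; |EF| = 19.80 ✓; ∠EFP = 132.4° ✓; |FP| = 7.000 ✗.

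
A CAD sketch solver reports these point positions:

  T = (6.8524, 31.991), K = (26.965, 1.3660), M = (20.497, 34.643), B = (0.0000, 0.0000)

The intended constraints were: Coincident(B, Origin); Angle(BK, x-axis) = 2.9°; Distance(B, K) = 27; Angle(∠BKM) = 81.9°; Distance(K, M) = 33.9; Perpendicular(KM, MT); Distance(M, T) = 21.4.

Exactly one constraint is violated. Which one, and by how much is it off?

Distance(M, T) = 21.4 — off by 7.50.

B = (0.00, 0.00) ✓; BK at 2.900° ✓; |BK| = 27.00 ✓; ∠BKM = 81.90° ✓; |KM| = 33.90 ✓; ∠(KM, MT) = 90.00° ✓; |MT| = 13.90 ✗.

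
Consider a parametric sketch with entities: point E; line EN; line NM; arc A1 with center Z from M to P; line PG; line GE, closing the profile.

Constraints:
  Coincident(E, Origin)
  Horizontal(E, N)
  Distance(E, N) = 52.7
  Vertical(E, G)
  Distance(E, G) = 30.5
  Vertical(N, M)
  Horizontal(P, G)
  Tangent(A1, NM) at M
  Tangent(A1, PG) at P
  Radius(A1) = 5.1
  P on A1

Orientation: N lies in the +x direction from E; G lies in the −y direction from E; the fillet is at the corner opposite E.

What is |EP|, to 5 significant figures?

56.533

The virtual corner opposite E is at (52.700, -30.500). The tangent condition forces ZM to be normal to NM and the tangent condition forces ZP to be normal to PG, with radius 5.1, so the center Z sits 5.1 in from both sides at Z = (47.600, -25.400). That places the tangent points at M = (52.700, -25.400) on NM and P = (47.600, -30.500) on PG. Then |EP| = |P − E| = 56.533.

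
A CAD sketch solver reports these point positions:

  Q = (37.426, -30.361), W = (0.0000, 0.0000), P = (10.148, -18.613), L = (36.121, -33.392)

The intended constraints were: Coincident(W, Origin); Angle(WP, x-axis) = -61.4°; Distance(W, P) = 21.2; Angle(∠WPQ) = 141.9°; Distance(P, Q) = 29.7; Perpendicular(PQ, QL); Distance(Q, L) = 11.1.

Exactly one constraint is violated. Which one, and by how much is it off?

Distance(Q, L) = 11.1 — off by 7.80.

W = (0.00, 0.00) ✓; WP at -61.40° ✓; |WP| = 21.20 ✓; ∠WPQ = 141.9° ✓; |PQ| = 29.70 ✓; ∠(PQ, QL) = 89.99° ✓; |QL| = 3.300 ✗.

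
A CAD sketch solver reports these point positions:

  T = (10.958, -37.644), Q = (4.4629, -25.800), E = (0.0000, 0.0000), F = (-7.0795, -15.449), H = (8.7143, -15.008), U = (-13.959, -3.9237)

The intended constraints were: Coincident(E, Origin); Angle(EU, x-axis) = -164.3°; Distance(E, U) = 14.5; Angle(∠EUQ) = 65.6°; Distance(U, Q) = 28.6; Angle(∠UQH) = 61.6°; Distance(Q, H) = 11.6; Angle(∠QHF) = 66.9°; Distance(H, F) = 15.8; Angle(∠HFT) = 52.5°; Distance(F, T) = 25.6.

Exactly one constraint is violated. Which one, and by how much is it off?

Distance(F, T) = 25.6 — off by 3.00.

E = (0.00, 0.00) ✓; EU at -164.3° ✓; |EU| = 14.50 ✓; ∠EUQ = 65.60° ✓; |UQ| = 28.60 ✓; ∠UQH = 61.60° ✓; |QH| = 11.60 ✓; ∠QHF = 66.90° ✓; |HF| = 15.80 ✓; ∠HFT = 52.50° ✓; |FT| = 28.60 ✗.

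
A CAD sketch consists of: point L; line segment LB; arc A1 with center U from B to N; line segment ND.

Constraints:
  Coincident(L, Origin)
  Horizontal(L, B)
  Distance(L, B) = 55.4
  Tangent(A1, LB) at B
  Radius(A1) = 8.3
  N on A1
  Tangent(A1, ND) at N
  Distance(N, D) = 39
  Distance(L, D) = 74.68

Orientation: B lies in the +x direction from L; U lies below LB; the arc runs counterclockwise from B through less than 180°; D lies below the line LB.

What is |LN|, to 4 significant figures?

48.48

Checks: |LB| = 55.40 ✓; |UN| = 8.300 ✓; ∠(UN, ND) = 90.00° ✓; |ND| = 39.00 ✓; |LD| = 74.68 ✓.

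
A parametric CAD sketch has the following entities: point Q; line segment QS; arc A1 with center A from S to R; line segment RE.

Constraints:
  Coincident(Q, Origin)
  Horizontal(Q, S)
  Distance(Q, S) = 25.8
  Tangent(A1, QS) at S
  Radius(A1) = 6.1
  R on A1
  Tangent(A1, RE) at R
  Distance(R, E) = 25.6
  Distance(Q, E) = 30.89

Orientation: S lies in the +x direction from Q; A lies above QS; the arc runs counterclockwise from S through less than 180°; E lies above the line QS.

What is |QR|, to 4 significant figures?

31.86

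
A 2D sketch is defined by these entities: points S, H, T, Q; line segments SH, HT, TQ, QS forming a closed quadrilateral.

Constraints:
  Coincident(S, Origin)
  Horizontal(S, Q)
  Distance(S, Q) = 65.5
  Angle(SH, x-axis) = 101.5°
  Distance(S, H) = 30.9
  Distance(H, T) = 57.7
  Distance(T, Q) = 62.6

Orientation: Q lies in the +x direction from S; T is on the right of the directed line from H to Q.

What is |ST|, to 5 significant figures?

26.895

S is at the origin; S and Q share the same y with |SQ| = 65.5 and Q in +x, so Q = (65.5, 0). SH runs at 101.5° with |SH| = 30.9, so H = (-6.1605, 30.280). T is determined by |HT| = 57.7 and |TQ| = 62.6 together: it lies at the intersection of circle(H, 57.7) and circle(Q, 62.6). With |HQ| = 77.795, the foot of the radical line on HQ is 35.109 from H and the perpendicular offset is √(57.7² − 35.109²) = 45.789. Taking the right-of-HQ solution: T = (8.3577, -25.564).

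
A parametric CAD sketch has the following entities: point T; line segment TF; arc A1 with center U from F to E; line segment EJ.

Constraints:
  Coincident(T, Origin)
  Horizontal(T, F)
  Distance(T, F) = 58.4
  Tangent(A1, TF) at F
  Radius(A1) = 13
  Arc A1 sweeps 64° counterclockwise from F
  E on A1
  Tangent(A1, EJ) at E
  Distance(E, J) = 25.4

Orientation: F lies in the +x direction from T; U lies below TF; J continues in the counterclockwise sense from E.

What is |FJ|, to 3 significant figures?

37.8

On A1, F sits at bearing 90° from U; a 64° counterclockwise sweep puts E at bearing 154°, so E = U + 13.0·(cos 154°, sin 154°) = (46.7, -7.30). The tangent condition forces UE to be normal to EJ, so EJ runs along (−sin 154°, cos 154°); with |EJ| = 25.4, J = (35.6, -30.1). Then |FJ| = |J − F| = 37.8.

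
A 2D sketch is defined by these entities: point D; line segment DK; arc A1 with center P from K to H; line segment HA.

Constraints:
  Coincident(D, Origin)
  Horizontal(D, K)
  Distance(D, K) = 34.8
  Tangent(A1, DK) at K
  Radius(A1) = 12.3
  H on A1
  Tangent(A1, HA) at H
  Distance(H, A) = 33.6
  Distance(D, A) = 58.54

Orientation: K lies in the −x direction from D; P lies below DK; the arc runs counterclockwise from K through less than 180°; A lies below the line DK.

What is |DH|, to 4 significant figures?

49.20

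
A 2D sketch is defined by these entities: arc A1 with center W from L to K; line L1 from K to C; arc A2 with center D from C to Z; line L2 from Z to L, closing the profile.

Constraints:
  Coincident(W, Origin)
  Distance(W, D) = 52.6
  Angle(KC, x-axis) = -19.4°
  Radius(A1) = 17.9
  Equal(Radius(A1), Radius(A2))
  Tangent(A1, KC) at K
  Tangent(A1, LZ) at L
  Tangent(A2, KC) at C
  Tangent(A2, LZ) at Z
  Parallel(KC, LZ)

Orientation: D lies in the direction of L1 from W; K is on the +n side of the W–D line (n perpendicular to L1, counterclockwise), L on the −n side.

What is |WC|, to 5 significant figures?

55.562

The slot axis is L1's direction at -19.4°, so u = (cos -19.4°, sin -19.4°) = (0.94322, -0.33216) and n = (−sin -19.4°, cos -19.4°) = (0.33216, 0.94322). W is at the origin and D lies 52.6 along u from W, so D = 52.6·u = (49.614, -17.472). Tangency of A1 to both parallel lines with radius 17.9 puts K and L at W ± 17.9·n: K = (5.9457, 16.884), L = (-5.9457, -16.884). Equal radii place C and Z the same way about D: C = D + 17.9·n = (55.559, -0.58799), Z = D − 17.9·n = (43.668, -34.355). Then |WC| = |C − W| = 55.562.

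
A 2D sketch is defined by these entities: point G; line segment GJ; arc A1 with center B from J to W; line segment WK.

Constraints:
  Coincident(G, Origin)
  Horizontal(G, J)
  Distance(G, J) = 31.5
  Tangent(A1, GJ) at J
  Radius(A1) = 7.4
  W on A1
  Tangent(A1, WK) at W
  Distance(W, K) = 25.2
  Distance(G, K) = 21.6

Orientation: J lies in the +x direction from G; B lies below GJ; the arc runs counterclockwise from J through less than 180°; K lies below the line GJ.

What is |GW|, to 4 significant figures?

26.37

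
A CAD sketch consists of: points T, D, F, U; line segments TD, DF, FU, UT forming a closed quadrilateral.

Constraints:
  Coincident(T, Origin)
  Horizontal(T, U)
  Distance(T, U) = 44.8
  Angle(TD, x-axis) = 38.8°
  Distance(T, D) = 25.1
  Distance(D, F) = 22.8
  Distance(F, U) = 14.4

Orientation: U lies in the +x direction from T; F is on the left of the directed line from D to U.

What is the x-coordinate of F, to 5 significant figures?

42.309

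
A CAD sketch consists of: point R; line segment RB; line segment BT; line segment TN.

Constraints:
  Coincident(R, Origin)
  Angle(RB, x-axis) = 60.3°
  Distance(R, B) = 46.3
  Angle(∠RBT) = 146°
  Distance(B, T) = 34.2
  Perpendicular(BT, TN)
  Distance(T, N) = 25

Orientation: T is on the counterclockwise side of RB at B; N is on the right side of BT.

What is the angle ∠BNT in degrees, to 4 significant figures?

53.83°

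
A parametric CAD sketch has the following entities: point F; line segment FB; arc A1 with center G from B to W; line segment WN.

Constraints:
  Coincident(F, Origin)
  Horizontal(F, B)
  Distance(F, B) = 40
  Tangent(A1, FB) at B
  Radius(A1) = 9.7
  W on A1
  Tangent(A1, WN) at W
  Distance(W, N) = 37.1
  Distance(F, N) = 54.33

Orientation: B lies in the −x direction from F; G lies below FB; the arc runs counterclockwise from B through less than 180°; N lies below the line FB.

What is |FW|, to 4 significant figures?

50.45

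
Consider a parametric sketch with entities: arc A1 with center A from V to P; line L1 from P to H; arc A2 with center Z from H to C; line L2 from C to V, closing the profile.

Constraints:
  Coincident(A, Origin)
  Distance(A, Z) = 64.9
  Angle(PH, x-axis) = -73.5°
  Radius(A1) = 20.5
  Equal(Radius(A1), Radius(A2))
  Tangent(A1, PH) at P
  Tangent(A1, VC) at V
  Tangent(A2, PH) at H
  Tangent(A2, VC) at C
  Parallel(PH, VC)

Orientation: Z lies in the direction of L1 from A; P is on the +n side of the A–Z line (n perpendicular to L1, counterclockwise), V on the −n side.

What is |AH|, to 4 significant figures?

68.06

The slot axis is L1's direction at -73.5°, so u = (cos -73.5°, sin -73.5°) = (0.2840, -0.9588) and n = (−sin -73.5°, cos -73.5°) = (0.9588, 0.2840). A is at the origin and Z lies 64.9 along u from A, so Z = 64.9·u = (18.43, -62.23). Tangency of A1 to both parallel lines with radius 20.5 puts P and V at A ± 20.5·n: P = (19.66, 5.822), V = (-19.66, -5.822). Equal radii place H and C the same way about Z: H = Z + 20.5·n = (38.09, -56.41), C = Z − 20.5·n = (-1.223, -68.05). Then |AH| = |H − A| = 68.06.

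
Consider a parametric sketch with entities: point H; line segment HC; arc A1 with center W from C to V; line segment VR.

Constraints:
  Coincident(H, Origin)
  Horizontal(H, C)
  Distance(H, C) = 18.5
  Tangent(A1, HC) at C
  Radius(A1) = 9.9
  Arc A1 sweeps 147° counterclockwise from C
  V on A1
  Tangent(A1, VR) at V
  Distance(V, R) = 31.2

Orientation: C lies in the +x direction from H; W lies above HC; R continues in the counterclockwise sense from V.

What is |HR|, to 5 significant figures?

35.269

On A1, C sits at bearing -90° from W; a 147° counterclockwise sweep puts V at bearing 57°, so V = W + 9.9·(cos 57°, sin 57°) = (23.892, 18.203). A1 meets VR tangentially, so WV is at right angles to VR, so VR runs along (−sin 57°, cos 57°); with |VR| = 31.2, R = (-2.2746, 35.196). Then |HR| = |R − H| = 35.269.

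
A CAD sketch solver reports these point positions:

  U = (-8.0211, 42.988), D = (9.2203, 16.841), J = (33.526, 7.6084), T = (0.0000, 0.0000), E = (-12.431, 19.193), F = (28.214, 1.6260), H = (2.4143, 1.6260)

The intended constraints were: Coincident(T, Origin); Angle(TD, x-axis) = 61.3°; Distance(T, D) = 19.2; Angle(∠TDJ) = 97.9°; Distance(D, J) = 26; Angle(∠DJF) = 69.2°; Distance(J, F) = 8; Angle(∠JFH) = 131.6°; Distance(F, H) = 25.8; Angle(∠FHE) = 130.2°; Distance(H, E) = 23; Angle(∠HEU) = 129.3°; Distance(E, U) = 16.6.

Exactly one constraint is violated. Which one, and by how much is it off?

Distance(E, U) = 16.6 — off by 7.60.

T = (0.00, 0.00) ✓; TD at 61.30° ✓; |TD| = 19.20 ✓; ∠TDJ = 97.90° ✓; |DJ| = 26.00 ✓; ∠DJF = 69.20° ✓; |JF| = 8.000 ✓; ∠JFH = 131.6° ✓; |FH| = 25.80 ✓; ∠FHE = 130.2° ✓; |HE| = 23.00 ✓; ∠HEU = 129.3° ✓; |EU| = 24.20 ✗.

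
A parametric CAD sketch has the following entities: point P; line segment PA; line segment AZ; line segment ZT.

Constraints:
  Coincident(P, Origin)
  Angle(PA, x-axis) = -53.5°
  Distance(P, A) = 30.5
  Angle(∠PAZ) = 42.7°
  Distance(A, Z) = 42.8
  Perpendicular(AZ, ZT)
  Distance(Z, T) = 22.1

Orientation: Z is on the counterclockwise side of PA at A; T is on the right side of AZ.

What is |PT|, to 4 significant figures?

47.39

∠PAZ = 42.7°, so AZ runs at -53.5° + (180° − 42.7°) = 83.80° from the x-axis; with |AZ| = 42.8, Z = A + 42.8·(cos 83.80°, sin 83.80°) = (22.76, 18.03). AZ is perpendicular to ZT; with |ZT| = 22.1 on the right of AZ, T = Z + 22.1·(0.9942, -0.1080) = (44.74, 15.65). Then |PT| = |T − P| = 47.39.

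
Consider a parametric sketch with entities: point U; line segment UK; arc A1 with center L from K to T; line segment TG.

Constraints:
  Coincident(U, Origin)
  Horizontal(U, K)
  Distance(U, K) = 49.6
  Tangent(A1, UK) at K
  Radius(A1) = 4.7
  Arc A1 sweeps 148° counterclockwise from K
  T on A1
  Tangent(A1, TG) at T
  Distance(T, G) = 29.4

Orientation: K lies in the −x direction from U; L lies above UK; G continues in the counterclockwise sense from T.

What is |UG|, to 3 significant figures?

76.0

U is at the origin; UK is horizontal with |UK| = 49.6 and K on the −x side, so K = (-49.6, 0.00). A1 meets UK tangentially, so LK is at right angles to UK, so L = K + (0, 4.7) = (-49.6, 4.70). On A1, K sits at bearing -90° from L; a 148° counterclockwise sweep puts T at bearing 58°, so T = L + 4.7·(cos 58°, sin 58°) = (-47.1, 8.69). The tangent condition forces LT to be normal to TG, so TG runs along (−sin 58°, cos 58°); with |TG| = 29.4, G = (-72.0, 24.3). Then |UG| = |G − U| = 76.0.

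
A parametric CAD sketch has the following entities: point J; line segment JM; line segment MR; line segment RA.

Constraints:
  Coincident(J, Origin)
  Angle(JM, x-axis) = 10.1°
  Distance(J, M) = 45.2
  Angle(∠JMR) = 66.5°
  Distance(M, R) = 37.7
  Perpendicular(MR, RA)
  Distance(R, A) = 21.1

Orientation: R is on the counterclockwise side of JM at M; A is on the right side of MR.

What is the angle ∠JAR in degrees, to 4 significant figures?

17.46°

J is at the origin; JM runs at 10.1° with length 45.2, so M = 45.2·(cos 10.1°, sin 10.1°) = (44.50, 7.927). ∠JMR = 66.5°, so MR runs at 10.1° + (180° − 66.5°) = 123.6° from the x-axis; with |MR| = 37.7, R = M + 37.7·(cos 123.6°, sin 123.6°) = (23.64, 39.33). The perpendicularity gives RA at right angles to MR; with |RA| = 21.1 on the right of MR, A = R + 21.1·(0.8329, 0.5534) = (41.21, 51.00). Then cos ∠JAR = AJ·AR / (|AJ||AR|), giving 17.46°.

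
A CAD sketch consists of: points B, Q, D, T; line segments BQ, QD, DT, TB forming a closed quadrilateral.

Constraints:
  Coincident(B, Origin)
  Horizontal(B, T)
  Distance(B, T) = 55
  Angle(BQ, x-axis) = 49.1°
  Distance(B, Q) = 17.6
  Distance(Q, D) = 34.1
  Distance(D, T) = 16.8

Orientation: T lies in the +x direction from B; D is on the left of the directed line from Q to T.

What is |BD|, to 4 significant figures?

47.70

Checks: |BT| = 55.00 ✓; |BQ| = 17.60 ✓; |QD| = 34.10 ✓; |DT| = 16.80 ✓.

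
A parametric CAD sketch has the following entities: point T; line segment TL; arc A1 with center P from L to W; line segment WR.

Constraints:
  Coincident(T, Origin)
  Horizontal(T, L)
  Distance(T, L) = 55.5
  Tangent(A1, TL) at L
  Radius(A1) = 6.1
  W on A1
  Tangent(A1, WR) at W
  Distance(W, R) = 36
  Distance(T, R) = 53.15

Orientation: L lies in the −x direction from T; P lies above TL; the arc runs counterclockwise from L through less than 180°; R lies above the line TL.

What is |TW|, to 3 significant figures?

49.9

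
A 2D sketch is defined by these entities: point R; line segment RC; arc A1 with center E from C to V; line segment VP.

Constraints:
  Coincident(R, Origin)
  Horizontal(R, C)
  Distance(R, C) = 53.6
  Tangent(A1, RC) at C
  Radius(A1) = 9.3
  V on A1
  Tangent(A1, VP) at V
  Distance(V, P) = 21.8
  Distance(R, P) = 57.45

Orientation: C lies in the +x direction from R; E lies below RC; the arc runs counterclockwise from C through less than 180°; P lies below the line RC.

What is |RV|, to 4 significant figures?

45.66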